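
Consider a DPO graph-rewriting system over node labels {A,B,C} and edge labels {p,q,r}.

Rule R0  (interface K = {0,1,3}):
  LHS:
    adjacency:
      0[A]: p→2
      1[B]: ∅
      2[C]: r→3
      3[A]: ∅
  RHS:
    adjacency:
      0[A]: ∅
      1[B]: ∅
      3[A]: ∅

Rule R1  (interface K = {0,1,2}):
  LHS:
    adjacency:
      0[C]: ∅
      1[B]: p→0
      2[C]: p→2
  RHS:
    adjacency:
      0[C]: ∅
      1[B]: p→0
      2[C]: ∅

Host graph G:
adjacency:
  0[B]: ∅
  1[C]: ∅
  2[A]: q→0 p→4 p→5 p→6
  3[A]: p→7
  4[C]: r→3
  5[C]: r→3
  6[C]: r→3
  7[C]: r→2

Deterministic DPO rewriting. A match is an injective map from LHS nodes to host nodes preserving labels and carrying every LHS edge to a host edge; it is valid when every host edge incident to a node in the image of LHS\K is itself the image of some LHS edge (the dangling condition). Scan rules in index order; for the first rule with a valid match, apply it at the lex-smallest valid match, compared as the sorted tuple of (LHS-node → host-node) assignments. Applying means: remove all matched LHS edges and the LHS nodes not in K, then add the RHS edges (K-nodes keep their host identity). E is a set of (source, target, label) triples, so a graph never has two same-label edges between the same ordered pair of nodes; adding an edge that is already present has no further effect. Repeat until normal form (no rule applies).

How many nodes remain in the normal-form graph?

[0] host  ⇒  8 nodes, 9 edges  {2-q->0 2-p->4 2-p->5 2-p->6 3-p->7 4-r->3 5-r->3 6-r->3 7-r->2}
[1] R0 @ {0↦2, 1↦0, 2↦4, 3↦3}  ⇒  7 nodes, 7 edges  {2-q->0 2-p->5 2-p->6 3-p->7 5-r->3 6-r->3 7-r->2}
[2] R0 @ {0↦2, 1↦0, 2↦5, 3↦3}  ⇒  6 nodes, 5 edges  {2-q->0 2-p->6 3-p->7 6-r->3 7-r->2}
[3] R0 @ {0↦2, 1↦0, 2↦6, 3↦3}  ⇒  5 nodes, 3 edges  {2-q->0 3-p->7 7-r->2}
[4] R0 @ {0↦3, 1↦0, 2↦7, 3↦2}  ⇒  4 nodes, 1 edges  {2-q->0}
normal form: no rule applies after step 4
NF nodes: {0:B, 1:C, 2:A, 3:A}

Answer: 4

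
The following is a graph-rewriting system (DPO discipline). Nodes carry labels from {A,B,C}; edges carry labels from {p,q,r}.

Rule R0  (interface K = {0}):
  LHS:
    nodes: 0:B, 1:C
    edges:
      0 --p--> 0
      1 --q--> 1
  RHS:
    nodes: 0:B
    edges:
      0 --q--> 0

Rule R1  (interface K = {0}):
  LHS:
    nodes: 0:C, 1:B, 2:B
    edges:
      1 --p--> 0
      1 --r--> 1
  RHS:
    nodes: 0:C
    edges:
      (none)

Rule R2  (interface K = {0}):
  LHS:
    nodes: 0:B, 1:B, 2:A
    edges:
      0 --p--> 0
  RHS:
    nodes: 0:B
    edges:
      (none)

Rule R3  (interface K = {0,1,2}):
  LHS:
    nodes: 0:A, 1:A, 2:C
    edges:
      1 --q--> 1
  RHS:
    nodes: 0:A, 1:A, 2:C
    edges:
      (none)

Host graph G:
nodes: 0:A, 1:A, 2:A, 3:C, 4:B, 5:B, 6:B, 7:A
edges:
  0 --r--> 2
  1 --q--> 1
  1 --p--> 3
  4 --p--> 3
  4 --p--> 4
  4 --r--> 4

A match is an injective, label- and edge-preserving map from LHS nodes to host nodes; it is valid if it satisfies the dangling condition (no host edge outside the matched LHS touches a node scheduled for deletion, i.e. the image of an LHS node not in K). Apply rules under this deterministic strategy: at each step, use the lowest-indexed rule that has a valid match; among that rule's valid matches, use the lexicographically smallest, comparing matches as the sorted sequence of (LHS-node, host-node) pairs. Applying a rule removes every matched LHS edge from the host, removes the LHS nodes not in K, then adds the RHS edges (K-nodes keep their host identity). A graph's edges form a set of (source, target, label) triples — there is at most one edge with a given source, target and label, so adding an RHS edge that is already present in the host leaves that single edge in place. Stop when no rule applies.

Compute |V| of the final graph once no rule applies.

start.  V:8 E:6  edges: 0-r->2 1-q->1 1-p->3 4-p->3 4-p->4 4-r->4
1. fire R2 via {0↦4, 1↦5, 2↦7}  →  V:6 E:5  edges: 0-r->2 1-q->1 1-p->3 4-p->3 4-r->4
2. fire R1 via {0↦3, 1↦4, 2↦6}  →  V:4 E:3  edges: 0-r->2 1-q->1 1-p->3
3. fire R3 via {0↦0, 1↦1, 2↦3}  →  V:4 E:2  edges: 0-r->2 1-p->3
final graph: no rule applies after step 3
NF nodes: {0:A, 1:A, 2:A, 3:C}

Answer: 4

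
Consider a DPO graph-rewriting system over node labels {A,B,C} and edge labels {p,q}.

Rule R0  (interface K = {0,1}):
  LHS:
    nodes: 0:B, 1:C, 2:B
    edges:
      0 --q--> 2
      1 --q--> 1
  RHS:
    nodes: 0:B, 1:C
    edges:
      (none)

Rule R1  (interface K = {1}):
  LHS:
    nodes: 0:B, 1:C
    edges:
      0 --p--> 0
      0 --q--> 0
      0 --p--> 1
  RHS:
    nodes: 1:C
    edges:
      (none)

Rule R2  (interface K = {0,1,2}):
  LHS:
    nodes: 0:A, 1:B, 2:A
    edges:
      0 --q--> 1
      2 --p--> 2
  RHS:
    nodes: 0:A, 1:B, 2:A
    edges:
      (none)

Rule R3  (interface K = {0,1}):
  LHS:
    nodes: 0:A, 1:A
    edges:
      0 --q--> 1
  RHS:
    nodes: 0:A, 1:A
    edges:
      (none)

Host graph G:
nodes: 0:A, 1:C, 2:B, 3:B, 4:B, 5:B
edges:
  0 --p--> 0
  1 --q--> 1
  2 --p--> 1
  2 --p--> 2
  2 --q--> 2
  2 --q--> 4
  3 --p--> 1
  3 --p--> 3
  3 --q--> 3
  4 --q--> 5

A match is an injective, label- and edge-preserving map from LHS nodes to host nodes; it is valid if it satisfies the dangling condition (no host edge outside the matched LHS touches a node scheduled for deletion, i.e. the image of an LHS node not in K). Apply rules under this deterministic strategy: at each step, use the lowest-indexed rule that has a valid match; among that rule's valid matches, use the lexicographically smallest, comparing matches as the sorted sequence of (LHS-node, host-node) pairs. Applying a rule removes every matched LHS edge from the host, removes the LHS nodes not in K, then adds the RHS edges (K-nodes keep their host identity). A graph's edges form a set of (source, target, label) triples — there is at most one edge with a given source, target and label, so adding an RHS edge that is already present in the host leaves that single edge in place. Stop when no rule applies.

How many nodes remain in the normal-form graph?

Answer: 4

Steps:
initial: |V|=6 |E|=10  E = 0-p->0 1-q->1 2-p->1 2-p->2 2-q->2 2-q->4 3-p->1 3-p->3 3-q->3 4-q->5
step 1: apply R0 at {0↦4, 1↦1, 2↦5}  → |V|=5 |E|=8  E = 0-p->0 2-p->1 2-p->2 2-q->2 2-q->4 3-p->1 3-p->3 3-q->3
step 2: apply R1 at {0↦3, 1↦1}  → |V|=4 |E|=5  E = 0-p->0 2-p->1 2-p->2 2-q->2 2-q->4
normal form: no rule applies after step 2
NF nodes: {0:A, 1:C, 2:B, 4:B}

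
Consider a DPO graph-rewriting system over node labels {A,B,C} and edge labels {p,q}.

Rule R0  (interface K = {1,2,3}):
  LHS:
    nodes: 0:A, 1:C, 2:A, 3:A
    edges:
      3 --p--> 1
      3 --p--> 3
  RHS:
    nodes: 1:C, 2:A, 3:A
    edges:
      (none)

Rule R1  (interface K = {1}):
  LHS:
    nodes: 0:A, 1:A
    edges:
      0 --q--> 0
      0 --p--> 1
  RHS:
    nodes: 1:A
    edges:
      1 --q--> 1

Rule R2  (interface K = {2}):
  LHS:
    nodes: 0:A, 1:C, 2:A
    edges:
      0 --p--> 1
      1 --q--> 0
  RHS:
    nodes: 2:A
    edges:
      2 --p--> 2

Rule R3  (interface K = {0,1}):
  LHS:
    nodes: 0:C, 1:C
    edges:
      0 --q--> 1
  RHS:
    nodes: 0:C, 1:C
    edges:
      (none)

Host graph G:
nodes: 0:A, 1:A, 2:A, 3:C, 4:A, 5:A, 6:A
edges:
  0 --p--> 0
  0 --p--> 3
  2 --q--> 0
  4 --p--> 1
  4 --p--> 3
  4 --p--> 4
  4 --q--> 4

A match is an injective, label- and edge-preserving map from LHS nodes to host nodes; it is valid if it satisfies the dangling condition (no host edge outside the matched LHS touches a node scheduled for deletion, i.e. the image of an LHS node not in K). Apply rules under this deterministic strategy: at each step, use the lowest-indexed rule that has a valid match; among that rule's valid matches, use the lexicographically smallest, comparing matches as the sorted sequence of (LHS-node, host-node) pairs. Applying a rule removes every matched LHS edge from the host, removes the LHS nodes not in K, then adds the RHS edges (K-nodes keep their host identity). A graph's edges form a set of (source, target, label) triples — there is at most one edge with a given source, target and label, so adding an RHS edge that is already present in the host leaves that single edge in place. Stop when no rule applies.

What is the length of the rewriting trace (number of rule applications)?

initial: |V|=7 |E|=7  E = 0-p->0 0-p->3 2-q->0 4-p->1 4-p->3 4-p->4 4-q->4
step 1: apply R0 at {0↦5, 1↦3, 2↦0, 3↦4}  → |V|=6 |E|=5  E = 0-p->0 0-p->3 2-q->0 4-p->1 4-q->4
step 2: apply R0 at {0↦6, 1↦3, 2↦1, 3↦0}  → |V|=5 |E|=3  E = 2-q->0 4-p->1 4-q->4
step 3: apply R1 at {0↦4, 1↦1}  → |V|=4 |E|=2  E = 1-q->1 2-q->0
normal form: no rule applies after step 3

Answer: 3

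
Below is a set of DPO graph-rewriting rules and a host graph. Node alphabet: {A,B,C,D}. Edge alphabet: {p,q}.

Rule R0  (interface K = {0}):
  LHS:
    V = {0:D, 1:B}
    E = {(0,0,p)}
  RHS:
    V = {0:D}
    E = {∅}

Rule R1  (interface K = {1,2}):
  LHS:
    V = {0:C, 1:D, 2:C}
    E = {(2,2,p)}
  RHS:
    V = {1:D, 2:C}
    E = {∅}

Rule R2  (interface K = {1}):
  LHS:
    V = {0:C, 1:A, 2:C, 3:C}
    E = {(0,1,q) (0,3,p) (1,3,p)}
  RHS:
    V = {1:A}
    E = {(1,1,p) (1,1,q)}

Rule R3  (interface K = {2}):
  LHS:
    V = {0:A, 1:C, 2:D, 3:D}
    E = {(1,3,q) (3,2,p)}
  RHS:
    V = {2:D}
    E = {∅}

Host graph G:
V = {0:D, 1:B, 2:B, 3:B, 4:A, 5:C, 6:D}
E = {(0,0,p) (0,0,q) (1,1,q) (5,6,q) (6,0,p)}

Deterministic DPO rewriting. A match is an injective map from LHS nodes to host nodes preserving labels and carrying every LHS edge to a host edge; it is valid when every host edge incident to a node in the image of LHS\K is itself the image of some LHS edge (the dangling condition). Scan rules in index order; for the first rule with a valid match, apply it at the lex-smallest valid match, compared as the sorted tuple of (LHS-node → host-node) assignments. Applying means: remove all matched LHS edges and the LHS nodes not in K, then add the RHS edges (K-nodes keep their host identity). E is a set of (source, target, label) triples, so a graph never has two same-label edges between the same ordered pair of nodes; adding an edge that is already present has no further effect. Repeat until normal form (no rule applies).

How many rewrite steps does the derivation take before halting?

Answer: 2

Derivation:
initial: |V|=7 |E|=5  E = 0-p->0 0-q->0 1-q->1 5-q->6 6-p->0
step 1: apply R0 at {0↦0, 1↦2}  → |V|=6 |E|=4  E = 0-q->0 1-q->1 5-q->6 6-p->0
step 2: apply R3 at {0↦4, 1↦5, 2↦0, 3↦6}  → |V|=3 |E|=2  E = 0-q->0 1-q->1
normal form: no rule applies after step 2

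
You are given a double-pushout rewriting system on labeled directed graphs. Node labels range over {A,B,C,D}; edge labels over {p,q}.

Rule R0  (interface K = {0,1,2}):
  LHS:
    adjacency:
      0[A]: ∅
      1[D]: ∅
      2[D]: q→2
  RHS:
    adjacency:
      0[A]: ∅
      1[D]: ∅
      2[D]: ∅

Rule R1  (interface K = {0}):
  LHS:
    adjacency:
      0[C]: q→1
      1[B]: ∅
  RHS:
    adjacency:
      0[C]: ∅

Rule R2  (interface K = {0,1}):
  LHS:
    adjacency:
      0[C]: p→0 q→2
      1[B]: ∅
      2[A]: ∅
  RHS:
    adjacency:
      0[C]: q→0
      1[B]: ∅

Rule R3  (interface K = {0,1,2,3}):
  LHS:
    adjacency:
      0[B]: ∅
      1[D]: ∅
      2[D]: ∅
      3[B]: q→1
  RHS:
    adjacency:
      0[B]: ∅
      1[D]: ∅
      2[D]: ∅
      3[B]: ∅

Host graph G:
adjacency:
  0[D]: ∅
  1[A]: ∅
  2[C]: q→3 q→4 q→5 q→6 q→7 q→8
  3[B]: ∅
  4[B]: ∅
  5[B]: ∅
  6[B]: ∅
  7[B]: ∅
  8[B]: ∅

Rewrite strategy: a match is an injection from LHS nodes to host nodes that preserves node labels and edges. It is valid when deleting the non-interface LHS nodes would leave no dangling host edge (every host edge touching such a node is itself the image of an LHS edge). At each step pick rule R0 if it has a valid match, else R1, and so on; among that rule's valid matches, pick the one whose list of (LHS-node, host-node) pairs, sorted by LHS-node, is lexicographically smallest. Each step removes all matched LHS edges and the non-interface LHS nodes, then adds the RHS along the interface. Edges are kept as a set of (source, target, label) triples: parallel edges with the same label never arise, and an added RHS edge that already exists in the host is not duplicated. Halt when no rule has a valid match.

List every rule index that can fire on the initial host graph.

Answer: [R1]

Derivation:
R0: no valid match — LHS pattern not found
R1: 6 valid matches — {0↦2, 1↦3}, {0↦2, 1↦4}, {0↦2, 1↦5} (+3 more)
R2: no valid match — LHS pattern not found
R3: no valid match — LHS pattern not found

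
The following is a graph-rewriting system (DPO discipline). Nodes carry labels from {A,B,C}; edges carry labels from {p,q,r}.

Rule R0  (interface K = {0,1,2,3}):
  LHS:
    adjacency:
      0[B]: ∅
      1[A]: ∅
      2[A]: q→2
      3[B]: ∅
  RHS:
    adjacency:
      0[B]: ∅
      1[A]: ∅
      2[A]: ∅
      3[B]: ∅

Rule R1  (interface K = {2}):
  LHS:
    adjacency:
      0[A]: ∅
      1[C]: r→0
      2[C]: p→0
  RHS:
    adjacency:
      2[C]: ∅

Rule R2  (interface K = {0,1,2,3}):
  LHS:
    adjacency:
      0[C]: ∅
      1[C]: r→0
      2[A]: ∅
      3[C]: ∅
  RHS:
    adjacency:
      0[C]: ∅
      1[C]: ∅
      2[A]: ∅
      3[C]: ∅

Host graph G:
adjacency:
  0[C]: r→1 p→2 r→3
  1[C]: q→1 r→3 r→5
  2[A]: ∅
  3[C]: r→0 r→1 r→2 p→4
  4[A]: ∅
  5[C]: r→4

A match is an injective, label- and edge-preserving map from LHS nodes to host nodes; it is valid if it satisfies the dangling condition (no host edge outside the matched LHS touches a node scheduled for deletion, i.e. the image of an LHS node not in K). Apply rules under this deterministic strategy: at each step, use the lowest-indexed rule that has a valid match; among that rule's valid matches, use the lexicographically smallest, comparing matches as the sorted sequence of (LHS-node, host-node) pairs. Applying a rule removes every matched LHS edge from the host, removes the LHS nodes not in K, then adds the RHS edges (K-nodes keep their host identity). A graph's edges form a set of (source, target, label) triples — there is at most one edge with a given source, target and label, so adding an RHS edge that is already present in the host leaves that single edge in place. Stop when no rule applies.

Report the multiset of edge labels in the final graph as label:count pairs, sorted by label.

Answer: q:1

Steps:
start.  V:6 E:11  edges: 0-r->1 0-p->2 0-r->3 1-q->1 1-r->3 1-r->5 3-r->0 3-r->1 3-r->2 3-p->4 5-r->4
1. fire R2 via {0↦0, 1↦3, 2↦2, 3↦1}  →  V:6 E:10  edges: 0-r->1 0-p->2 0-r->3 1-q->1 1-r->3 1-r->5 3-r->1 3-r->2 3-p->4 5-r->4
2. fire R2 via {0↦1, 1↦0, 2↦2, 3↦3}  →  V:6 E:9  edges: 0-p->2 0-r->3 1-q->1 1-r->3 1-r->5 3-r->1 3-r->2 3-p->4 5-r->4
3. fire R2 via {0↦1, 1↦3, 2↦2, 3↦0}  →  V:6 E:8  edges: 0-p->2 0-r->3 1-q->1 1-r->3 1-r->5 3-r->2 3-p->4 5-r->4
4. fire R2 via {0↦3, 1↦0, 2↦2, 3↦1}  →  V:6 E:7  edges: 0-p->2 1-q->1 1-r->3 1-r->5 3-r->2 3-p->4 5-r->4
5. fire R2 via {0↦3, 1↦1, 2↦2, 3↦0}  →  V:6 E:6  edges: 0-p->2 1-q->1 1-r->5 3-r->2 3-p->4 5-r->4
6. fire R2 via {0↦5, 1↦1, 2↦2, 3↦0}  →  V:6 E:5  edges: 0-p->2 1-q->1 3-r->2 3-p->4 5-r->4
7. fire R1 via {0↦4, 1↦5, 2↦3}  →  V:4 E:3  edges: 0-p->2 1-q->1 3-r->2
8. fire R1 via {0↦2, 1↦3, 2↦0}  →  V:2 E:1  edges: 1-q->1
halt: no rule applies after step 8
NF edges: [(1, 1, 'q')]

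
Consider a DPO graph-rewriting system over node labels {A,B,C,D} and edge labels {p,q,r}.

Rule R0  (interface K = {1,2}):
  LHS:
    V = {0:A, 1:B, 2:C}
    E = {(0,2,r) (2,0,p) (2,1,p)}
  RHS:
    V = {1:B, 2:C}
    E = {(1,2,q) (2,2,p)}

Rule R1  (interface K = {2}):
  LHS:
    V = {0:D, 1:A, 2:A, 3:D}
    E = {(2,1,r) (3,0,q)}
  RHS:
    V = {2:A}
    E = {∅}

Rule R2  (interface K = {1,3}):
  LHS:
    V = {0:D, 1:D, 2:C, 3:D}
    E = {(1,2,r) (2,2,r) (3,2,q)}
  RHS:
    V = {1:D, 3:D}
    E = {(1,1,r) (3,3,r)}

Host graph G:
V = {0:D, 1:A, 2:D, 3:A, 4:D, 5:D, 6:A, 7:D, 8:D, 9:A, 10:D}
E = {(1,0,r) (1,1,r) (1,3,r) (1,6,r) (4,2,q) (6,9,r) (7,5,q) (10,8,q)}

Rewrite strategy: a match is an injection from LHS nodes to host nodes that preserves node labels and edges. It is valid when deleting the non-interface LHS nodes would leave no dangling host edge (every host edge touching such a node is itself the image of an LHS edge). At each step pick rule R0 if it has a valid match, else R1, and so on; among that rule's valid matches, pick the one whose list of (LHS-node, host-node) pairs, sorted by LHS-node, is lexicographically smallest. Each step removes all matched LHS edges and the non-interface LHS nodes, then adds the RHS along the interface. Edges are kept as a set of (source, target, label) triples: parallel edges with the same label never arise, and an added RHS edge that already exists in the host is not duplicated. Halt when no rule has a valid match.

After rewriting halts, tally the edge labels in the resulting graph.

initial: |V|=11 |E|=8  E = 1-r->0 1-r->1 1-r->3 1-r->6 4-q->2 6-r->9 7-q->5 10-q->8
step 1: apply R1 at {0↦2, 1↦3, 2↦1, 3↦4}  → |V|=8 |E|=6  E = 1-r->0 1-r->1 1-r->6 6-r->9 7-q->5 10-q->8
step 2: apply R1 at {0↦5, 1↦9, 2↦6, 3↦7}  → |V|=5 |E|=4  E = 1-r->0 1-r->1 1-r->6 10-q->8
step 3: apply R1 at {0↦8, 1↦6, 2↦1, 3↦10}  → |V|=2 |E|=2  E = 1-r->0 1-r->1
final graph: no rule applies after step 3
NF edges: [(1, 0, 'r'), (1, 1, 'r')]

Answer: r:2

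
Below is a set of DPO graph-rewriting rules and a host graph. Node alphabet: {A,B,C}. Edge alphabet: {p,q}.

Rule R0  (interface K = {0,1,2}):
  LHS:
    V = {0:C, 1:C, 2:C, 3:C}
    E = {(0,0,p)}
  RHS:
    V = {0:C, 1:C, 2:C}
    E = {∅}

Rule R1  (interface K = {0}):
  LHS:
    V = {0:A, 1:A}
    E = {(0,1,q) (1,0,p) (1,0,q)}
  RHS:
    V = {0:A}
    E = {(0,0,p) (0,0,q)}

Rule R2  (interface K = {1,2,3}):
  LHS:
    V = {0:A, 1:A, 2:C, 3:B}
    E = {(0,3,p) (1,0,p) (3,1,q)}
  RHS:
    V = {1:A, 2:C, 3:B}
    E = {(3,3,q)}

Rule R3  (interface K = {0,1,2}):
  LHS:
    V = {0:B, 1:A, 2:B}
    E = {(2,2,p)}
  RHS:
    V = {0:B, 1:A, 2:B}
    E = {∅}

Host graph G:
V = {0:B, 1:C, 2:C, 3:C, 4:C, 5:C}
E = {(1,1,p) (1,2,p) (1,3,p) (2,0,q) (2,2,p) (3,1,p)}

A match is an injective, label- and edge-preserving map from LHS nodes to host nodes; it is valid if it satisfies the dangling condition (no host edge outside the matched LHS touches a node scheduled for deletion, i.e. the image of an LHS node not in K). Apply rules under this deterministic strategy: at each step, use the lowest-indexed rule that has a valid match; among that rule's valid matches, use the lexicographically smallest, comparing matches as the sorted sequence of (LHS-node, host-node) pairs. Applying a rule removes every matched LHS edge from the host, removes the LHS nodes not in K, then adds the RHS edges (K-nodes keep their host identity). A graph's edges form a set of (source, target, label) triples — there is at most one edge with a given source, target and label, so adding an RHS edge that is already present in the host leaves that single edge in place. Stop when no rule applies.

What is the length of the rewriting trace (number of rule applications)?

Answer: 2

Steps:
[0] host  ⇒  6 nodes, 6 edges  {1-p->1 1-p->2 1-p->3 2-q->0 2-p->2 3-p->1}
[1] R0 @ {0↦1, 1↦2, 2↦3, 3↦4}  ⇒  5 nodes, 5 edges  {1-p->2 1-p->3 2-q->0 2-p->2 3-p->1}
[2] R0 @ {0↦2, 1↦1, 2↦3, 3↦5}  ⇒  4 nodes, 4 edges  {1-p->2 1-p->3 2-q->0 3-p->1}
final graph: no rule applies after step 2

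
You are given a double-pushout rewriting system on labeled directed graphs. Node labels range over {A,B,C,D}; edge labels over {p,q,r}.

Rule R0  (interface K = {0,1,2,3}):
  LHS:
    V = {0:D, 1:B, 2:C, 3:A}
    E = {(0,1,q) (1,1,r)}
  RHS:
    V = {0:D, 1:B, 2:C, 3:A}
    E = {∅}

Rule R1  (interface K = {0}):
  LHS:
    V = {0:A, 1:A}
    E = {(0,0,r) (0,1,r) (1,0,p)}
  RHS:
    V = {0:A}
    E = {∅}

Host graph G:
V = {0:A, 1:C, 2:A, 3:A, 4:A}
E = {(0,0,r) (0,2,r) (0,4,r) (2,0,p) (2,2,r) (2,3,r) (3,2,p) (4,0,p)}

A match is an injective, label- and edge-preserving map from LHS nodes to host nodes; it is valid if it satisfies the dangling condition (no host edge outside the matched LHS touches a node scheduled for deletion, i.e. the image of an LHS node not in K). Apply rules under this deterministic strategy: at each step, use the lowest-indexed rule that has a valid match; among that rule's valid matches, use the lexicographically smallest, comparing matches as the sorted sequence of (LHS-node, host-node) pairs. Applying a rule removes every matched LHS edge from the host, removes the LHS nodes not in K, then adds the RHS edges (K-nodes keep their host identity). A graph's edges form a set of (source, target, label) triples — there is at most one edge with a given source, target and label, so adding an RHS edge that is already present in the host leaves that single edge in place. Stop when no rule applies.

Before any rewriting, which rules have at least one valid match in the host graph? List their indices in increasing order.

Answer: [R1]

Rewrite trace:
R0: no valid match — LHS pattern not found
R1: 2 valid matches — {0↦0, 1↦4}, {0↦2, 1↦3}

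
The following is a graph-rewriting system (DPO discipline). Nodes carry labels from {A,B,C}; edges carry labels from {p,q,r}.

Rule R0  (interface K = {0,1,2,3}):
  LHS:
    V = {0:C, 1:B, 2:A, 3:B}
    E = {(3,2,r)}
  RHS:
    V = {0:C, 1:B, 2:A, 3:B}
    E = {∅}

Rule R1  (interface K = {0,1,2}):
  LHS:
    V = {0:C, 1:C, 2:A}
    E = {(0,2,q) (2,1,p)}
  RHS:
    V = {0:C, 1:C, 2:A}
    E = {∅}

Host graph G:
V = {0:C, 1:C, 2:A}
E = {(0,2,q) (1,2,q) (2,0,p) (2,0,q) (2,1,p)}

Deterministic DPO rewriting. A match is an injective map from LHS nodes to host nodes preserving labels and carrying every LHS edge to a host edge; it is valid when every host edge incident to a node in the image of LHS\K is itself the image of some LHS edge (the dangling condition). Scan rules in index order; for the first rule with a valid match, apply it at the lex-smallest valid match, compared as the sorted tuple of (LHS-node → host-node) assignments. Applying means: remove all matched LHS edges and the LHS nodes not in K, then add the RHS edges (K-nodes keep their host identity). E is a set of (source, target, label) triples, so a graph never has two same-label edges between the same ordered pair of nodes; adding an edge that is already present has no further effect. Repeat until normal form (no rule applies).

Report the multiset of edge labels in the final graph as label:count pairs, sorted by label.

Answer: q:1

Steps:
initial: |V|=3 |E|=5  E = 0-q->2 1-q->2 2-p->0 2-q->0 2-p->1
step 1: apply R1 at {0↦0, 1↦1, 2↦2}  → |V|=3 |E|=3  E = 1-q->2 2-p->0 2-q->0
step 2: apply R1 at {0↦1, 1↦0, 2↦2}  → |V|=3 |E|=1  E = 2-q->0
final graph: no rule applies after step 2
NF edges: [(2, 0, 'q')]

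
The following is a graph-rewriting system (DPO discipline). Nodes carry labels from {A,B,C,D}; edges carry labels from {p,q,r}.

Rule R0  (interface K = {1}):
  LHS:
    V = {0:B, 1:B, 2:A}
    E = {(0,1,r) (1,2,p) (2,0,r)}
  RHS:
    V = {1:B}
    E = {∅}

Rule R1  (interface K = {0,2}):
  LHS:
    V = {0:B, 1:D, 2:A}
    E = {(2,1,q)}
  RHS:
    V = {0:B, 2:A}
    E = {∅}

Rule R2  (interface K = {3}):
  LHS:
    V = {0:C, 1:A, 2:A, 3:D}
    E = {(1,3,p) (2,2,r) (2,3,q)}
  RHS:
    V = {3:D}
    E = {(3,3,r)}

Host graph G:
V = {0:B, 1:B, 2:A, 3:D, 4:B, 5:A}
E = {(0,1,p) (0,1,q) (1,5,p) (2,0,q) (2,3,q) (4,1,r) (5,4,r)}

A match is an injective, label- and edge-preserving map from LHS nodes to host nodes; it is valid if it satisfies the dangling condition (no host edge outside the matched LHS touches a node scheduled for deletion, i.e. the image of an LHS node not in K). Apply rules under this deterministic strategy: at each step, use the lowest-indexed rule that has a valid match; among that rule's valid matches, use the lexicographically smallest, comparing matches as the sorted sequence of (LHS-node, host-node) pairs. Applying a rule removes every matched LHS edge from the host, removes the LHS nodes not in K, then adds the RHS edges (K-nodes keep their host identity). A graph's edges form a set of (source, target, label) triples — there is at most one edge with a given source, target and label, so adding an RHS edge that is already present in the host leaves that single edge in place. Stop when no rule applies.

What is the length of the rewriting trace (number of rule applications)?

Answer: 2

Derivation:
start.  V:6 E:7  edges: 0-p->1 0-q->1 1-p->5 2-q->0 2-q->3 4-r->1 5-r->4
1. fire R0 via {0↦4, 1↦1, 2↦5}  →  V:4 E:4  edges: 0-p->1 0-q->1 2-q->0 2-q->3
2. fire R1 via {0↦0, 1↦3, 2↦2}  →  V:3 E:3  edges: 0-p->1 0-q->1 2-q->0
normal form: no rule applies after step 2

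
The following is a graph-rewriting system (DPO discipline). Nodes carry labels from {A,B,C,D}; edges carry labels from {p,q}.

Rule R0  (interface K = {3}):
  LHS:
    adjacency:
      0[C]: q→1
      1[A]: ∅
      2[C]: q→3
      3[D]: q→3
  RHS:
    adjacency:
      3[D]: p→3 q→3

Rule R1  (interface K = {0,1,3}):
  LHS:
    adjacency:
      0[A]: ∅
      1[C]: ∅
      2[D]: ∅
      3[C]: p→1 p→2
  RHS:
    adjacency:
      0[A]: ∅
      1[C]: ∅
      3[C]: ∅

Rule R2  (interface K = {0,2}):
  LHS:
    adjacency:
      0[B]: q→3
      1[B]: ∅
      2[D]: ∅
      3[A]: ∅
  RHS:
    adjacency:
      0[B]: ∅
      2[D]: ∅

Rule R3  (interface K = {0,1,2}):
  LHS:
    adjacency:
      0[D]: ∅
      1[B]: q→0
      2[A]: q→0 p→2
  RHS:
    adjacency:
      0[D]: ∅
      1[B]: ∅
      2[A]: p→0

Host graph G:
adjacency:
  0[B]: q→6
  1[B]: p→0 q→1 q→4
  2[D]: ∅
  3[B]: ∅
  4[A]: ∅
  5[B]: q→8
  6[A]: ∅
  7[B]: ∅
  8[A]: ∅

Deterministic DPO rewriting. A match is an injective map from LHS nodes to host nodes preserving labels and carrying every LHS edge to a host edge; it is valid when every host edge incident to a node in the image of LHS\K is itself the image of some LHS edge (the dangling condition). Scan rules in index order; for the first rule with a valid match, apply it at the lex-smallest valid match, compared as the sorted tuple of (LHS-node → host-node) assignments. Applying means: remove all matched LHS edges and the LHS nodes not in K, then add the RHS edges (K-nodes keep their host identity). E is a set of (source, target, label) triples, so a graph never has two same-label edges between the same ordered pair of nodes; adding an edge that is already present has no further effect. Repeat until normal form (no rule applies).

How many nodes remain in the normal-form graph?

start.  V:9 E:5  edges: 0-q->6 1-p->0 1-q->1 1-q->4 5-q->8
1. fire R2 via {0↦0, 1↦3, 2↦2, 3↦6}  →  V:7 E:4  edges: 1-p->0 1-q->1 1-q->4 5-q->8
2. fire R2 via {0↦1, 1↦7, 2↦2, 3↦4}  →  V:5 E:3  edges: 1-p->0 1-q->1 5-q->8
halt: no rule applies after step 2
NF nodes: {0:B, 1:B, 2:D, 5:B, 8:A}

Answer: 5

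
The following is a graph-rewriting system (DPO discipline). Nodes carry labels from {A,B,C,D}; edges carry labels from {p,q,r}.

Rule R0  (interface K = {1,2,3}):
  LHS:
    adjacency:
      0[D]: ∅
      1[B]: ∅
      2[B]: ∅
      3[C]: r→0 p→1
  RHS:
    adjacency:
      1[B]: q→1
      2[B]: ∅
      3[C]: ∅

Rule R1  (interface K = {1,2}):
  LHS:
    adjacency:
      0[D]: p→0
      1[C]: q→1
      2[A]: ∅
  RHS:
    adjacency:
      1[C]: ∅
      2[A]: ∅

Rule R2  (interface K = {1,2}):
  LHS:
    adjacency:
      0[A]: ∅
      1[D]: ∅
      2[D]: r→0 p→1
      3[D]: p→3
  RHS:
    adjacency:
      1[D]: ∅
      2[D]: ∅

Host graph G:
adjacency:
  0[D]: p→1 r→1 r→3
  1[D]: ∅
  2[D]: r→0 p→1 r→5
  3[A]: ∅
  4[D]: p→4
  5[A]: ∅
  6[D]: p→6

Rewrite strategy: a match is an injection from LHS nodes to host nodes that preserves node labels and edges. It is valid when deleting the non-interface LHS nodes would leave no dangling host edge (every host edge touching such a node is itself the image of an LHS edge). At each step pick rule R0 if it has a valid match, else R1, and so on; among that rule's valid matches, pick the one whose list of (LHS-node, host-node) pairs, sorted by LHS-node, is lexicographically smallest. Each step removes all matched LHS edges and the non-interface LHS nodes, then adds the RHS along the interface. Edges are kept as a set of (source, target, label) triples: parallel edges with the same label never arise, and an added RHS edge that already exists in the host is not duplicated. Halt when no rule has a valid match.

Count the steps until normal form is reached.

initial: |V|=7 |E|=8  E = 0-p->1 0-r->1 0-r->3 2-r->0 2-p->1 2-r->5 4-p->4 6-p->6
step 1: apply R2 at {0↦3, 1↦1, 2↦0, 3↦4}  → |V|=5 |E|=5  E = 0-r->1 2-r->0 2-p->1 2-r->5 6-p->6
step 2: apply R2 at {0↦5, 1↦1, 2↦2, 3↦6}  → |V|=3 |E|=2  E = 0-r->1 2-r->0
halt: no rule applies after step 2

Answer: 2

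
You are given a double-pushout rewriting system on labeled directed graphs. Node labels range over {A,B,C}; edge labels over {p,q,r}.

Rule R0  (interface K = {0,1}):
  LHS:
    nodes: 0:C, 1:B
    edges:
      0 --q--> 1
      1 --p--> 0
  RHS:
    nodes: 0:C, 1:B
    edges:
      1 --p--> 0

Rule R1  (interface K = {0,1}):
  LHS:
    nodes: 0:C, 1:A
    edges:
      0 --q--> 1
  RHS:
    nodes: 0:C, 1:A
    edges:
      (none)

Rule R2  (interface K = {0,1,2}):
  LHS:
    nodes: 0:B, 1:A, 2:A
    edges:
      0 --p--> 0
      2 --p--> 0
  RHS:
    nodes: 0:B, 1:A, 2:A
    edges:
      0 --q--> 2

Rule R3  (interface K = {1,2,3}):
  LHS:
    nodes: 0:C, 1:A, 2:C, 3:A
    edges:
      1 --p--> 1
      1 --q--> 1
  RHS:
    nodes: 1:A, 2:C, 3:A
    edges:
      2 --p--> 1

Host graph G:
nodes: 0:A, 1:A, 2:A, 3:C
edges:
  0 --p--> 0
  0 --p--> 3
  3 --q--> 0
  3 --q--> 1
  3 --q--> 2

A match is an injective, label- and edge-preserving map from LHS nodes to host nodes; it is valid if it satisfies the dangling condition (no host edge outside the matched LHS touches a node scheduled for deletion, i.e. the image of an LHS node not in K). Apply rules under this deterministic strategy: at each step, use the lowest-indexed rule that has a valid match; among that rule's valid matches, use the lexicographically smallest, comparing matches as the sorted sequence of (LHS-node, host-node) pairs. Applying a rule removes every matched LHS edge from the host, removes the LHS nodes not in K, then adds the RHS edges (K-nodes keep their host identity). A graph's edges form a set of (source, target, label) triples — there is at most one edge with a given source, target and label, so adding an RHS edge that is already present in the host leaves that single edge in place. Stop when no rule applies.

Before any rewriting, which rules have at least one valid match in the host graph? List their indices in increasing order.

Answer: [R1]

Derivation:
R0: no valid match — LHS pattern not found
R1: 3 valid matches — {0↦3, 1↦0}, {0↦3, 1↦1}, {0↦3, 1↦2}
R2: no valid match — LHS pattern not found
R3: no valid match — LHS pattern not found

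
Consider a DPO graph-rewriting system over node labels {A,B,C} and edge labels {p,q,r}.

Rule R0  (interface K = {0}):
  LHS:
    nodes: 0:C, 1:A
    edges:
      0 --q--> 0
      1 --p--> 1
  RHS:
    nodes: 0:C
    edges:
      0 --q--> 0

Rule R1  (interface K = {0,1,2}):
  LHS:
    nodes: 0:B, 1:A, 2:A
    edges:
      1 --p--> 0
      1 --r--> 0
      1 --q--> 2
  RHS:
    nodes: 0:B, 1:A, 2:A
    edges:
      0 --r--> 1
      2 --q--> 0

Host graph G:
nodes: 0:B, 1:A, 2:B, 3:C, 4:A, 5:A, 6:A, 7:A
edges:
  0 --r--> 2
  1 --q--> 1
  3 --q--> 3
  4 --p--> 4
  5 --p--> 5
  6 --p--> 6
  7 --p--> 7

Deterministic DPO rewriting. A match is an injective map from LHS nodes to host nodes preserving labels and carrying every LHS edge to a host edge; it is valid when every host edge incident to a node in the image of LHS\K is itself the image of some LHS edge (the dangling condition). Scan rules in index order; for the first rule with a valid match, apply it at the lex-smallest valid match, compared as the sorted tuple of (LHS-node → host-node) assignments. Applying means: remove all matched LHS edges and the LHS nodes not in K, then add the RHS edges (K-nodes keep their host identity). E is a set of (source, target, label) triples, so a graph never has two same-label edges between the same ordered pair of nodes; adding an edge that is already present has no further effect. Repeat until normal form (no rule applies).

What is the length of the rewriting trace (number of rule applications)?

[0] host  ⇒  8 nodes, 7 edges  {0-r->2 1-q->1 3-q->3 4-p->4 5-p->5 6-p->6 7-p->7}
[1] R0 @ {0↦3, 1↦4}  ⇒  7 nodes, 6 edges  {0-r->2 1-q->1 3-q->3 5-p->5 6-p->6 7-p->7}
[2] R0 @ {0↦3, 1↦5}  ⇒  6 nodes, 5 edges  {0-r->2 1-q->1 3-q->3 6-p->6 7-p->7}
[3] R0 @ {0↦3, 1↦6}  ⇒  5 nodes, 4 edges  {0-r->2 1-q->1 3-q->3 7-p->7}
[4] R0 @ {0↦3, 1↦7}  ⇒  4 nodes, 3 edges  {0-r->2 1-q->1 3-q->3}
normal form: no rule applies after step 4

Answer: 4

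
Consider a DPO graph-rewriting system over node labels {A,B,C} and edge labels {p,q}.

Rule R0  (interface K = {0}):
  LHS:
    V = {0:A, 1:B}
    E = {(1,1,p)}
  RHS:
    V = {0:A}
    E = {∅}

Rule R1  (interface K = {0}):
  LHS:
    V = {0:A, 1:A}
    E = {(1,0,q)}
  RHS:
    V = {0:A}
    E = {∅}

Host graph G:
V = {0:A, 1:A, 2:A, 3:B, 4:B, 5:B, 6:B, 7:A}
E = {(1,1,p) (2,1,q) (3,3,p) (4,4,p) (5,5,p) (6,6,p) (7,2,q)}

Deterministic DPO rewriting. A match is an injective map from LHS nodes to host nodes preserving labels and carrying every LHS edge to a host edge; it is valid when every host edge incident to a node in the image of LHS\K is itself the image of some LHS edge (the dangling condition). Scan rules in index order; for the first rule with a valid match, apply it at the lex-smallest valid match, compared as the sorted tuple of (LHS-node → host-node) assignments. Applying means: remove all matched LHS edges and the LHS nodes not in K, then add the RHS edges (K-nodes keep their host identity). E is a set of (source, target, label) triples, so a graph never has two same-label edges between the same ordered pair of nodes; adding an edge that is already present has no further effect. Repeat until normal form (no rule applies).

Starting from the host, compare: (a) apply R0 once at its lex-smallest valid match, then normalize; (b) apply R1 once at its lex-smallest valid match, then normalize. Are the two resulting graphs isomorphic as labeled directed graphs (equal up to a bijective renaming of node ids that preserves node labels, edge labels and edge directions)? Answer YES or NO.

Answer: YES

Rewrite trace:
branch R0-first: apply at {0↦0, 1↦3} → |E|=6, then 5 more step(s) → NF |V|=2 |E|=1 V={0:A, 1:A} E=1-p->1
branch R1-first: apply at {0↦2, 1↦7} → |E|=6, then 5 more step(s) → NF |V|=2 |E|=1 V={0:A, 1:A} E=1-p->1
graphs isomorphic (equal up to label-preserving node renaming)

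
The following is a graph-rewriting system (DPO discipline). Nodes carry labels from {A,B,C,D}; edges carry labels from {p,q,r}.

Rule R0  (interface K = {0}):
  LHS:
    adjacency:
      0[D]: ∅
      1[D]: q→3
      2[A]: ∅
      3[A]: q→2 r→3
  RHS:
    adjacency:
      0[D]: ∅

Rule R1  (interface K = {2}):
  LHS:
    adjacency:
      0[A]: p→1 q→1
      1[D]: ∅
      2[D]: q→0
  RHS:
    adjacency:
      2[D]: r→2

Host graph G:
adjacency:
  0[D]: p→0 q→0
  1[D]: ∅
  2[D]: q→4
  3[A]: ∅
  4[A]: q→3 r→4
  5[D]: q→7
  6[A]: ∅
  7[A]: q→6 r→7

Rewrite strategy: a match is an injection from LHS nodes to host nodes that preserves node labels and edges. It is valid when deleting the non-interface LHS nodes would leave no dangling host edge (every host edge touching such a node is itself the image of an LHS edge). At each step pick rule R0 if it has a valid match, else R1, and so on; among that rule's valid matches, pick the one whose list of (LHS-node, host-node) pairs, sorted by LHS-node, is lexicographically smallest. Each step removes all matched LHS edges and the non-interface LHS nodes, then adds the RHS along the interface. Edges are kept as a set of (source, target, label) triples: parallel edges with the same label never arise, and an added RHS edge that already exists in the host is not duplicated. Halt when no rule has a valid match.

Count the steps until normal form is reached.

[0] host  ⇒  8 nodes, 8 edges  {0-p->0 0-q->0 2-q->4 4-q->3 4-r->4 5-q->7 7-q->6 7-r->7}
[1] R0 @ {0↦0, 1↦2, 2↦3, 3↦4}  ⇒  5 nodes, 5 edges  {0-p->0 0-q->0 5-q->7 7-q->6 7-r->7}
[2] R0 @ {0↦0, 1↦5, 2↦6, 3↦7}  ⇒  2 nodes, 2 edges  {0-p->0 0-q->0}
normal form: no rule applies after step 2

Answer: 2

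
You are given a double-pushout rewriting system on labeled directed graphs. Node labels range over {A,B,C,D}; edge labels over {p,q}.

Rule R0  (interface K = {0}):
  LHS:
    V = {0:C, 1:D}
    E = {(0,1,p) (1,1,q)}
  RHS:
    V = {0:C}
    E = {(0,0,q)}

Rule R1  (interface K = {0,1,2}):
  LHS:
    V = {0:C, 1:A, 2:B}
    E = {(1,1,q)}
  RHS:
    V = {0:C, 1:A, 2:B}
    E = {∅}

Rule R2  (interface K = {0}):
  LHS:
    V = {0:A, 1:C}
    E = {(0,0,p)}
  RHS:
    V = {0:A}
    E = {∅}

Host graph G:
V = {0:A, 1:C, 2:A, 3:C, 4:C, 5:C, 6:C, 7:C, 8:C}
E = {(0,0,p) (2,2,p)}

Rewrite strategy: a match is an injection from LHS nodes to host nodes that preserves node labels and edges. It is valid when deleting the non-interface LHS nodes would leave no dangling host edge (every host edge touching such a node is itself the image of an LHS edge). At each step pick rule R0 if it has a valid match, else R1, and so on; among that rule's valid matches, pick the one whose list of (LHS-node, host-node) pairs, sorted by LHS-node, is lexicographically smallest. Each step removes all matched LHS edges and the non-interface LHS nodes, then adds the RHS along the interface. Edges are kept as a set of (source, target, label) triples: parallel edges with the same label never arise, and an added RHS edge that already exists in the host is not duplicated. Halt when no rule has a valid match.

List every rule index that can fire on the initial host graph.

Answer: [R2]

Steps:
R0: no valid match — LHS pattern not found
R1: no valid match — LHS pattern not found
R2: 14 valid matches — {0↦0, 1↦1}, {0↦0, 1↦3}, {0↦0, 1↦4} (+11 more)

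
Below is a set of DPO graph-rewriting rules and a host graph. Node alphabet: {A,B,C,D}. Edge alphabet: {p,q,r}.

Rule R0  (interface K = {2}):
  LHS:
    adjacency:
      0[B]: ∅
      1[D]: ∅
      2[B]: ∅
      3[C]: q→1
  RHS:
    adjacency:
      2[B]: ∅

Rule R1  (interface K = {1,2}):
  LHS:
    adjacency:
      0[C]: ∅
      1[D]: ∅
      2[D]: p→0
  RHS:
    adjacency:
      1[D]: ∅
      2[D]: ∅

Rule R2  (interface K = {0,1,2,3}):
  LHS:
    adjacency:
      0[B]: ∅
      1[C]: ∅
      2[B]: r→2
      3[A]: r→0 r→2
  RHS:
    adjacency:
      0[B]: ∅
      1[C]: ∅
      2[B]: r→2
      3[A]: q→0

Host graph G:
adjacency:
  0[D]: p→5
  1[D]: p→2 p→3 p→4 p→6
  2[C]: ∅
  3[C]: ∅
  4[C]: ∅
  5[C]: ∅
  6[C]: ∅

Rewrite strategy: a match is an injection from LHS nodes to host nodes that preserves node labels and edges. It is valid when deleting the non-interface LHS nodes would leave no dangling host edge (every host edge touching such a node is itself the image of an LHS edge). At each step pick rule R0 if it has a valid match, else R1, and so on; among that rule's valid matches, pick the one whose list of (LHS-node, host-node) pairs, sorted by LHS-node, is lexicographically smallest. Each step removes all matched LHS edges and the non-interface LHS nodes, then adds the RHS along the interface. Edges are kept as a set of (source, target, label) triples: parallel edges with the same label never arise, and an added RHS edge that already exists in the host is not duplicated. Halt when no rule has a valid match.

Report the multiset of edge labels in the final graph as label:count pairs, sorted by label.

initial: |V|=7 |E|=5  E = 0-p->5 1-p->2 1-p->3 1-p->4 1-p->6
step 1: apply R1 at {0↦2, 1↦0, 2↦1}  → |V|=6 |E|=4  E = 0-p->5 1-p->3 1-p->4 1-p->6
step 2: apply R1 at {0↦3, 1↦0, 2↦1}  → |V|=5 |E|=3  E = 0-p->5 1-p->4 1-p->6
step 3: apply R1 at {0↦4, 1↦0, 2↦1}  → |V|=4 |E|=2  E = 0-p->5 1-p->6
step 4: apply R1 at {0↦5, 1↦1, 2↦0}  → |V|=3 |E|=1  E = 1-p->6
step 5: apply R1 at {0↦6, 1↦0, 2↦1}  → |V|=2 |E|=0  E = ∅
final graph: no rule applies after step 5
NF edges: []

Answer: (no edges)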